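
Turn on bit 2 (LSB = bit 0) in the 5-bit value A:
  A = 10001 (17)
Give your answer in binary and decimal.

Mask = 1 << 2 = 00100
Bit 2 of A is 0, so OR-ing with the mask flips it to 1.
  10001
| 00100
-------
  10101

Answer: 10101 (21)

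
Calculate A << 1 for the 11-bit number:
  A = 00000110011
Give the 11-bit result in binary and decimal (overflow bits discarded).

Shift left by 1: drop the top 1 bit(s), append 1 zero(s) on the right.
  00000110011  ->  discard [0], keep [0000110011], append 0
= 00001100110

Answer: 00001100110 (102)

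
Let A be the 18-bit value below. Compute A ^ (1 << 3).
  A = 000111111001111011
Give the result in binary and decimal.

Mask = 1 << 3 = 000000000000001000
Bit 3 of A is 1; XOR with the mask flips it to 0.
  000111111001111011
^ 000000000000001000
--------------------
  000111111001110011

Answer: 000111111001110011 (32371)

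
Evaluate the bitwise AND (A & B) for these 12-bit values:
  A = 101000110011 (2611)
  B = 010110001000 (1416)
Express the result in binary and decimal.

Apply & to each column (1 only where both bits are 1):
  101000110011
& 010110001000
--------------
  000000000000

Answer: 000000000000 (0)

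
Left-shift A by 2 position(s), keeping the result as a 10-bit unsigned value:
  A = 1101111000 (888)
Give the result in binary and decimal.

Shift left by 2: drop the top 2 bit(s), append 2 zero(s) on the right.
  1101111000  ->  discard [11], keep [01111000], append 00
= 0111100000

Answer: 0111100000 (480)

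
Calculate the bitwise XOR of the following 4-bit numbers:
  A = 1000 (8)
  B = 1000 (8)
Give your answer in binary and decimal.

Apply ^ to each column (1 where bits differ):
  1000
^ 1000
------
  0000

Answer: 0000 (0)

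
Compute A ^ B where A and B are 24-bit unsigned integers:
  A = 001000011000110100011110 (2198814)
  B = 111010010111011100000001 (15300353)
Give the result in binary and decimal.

Apply ^ to each column (1 where bits differ):
  001000011000110100011110
^ 111010010111011100000001
--------------------------
  110010001111101000011111

Answer: 110010001111101000011111 (13171231)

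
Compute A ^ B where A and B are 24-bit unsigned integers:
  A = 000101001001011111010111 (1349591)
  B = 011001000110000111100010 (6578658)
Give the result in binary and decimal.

Apply ^ to each column (1 where bits differ):
  000101001001011111010111
^ 011001000110000111100010
--------------------------
  011100001111011000110101

Answer: 011100001111011000110101 (7403061)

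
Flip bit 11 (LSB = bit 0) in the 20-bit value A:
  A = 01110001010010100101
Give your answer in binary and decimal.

Mask = 1 << 11 = 00000000100000000000
Bit 11 of A is 0; XOR with the mask flips it to 1.
  01110001010010100101
^ 00000000100000000000
----------------------
  01110001110010100101

Answer: 01110001110010100101 (466085)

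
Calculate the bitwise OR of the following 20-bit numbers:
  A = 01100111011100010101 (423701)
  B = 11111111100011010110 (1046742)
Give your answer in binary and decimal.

Apply | to each column (1 where either bit is 1):
  01100111011100010101
| 11111111100011010110
----------------------
  11111111111111010111

Answer: 11111111111111010111 (1048535)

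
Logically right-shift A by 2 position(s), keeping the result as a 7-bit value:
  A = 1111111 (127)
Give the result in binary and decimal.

Logical shift right by 2: drop the bottom 2 bit(s), prepend 2 zero(s) on the left.
  1111111  ->  keep [11111], discard [11], prepend 00
= 0011111

Answer: 0011111 (31)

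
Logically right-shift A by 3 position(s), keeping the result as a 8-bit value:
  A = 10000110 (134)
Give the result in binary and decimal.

Logical shift right by 3: drop the bottom 3 bit(s), prepend 3 zero(s) on the left.
  10000110  ->  keep [10000], discard [110], prepend 000
= 00010000

Answer: 00010000 (16)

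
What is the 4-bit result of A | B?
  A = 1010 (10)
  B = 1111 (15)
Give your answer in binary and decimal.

Apply | to each column (1 where either bit is 1):
  1010
| 1111
------
  1111

Answer: 1111 (15)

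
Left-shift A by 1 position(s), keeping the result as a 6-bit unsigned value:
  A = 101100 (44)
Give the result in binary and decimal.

Shift left by 1: drop the top 1 bit(s), append 1 zero(s) on the right.
  101100  ->  discard [1], keep [01100], append 0
= 011000

Answer: 011000 (24)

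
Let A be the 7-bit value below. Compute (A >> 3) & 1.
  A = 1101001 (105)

Bit 3 is the 4th from the right.
  1101001
     ^
That bit is 1.

Answer: 1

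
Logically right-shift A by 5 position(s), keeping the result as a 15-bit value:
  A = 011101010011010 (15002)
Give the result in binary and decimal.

Logical shift right by 5: drop the bottom 5 bit(s), prepend 5 zero(s) on the left.
  011101010011010  ->  keep [0111010100], discard [11010], prepend 00000
= 000000111010100

Answer: 000000111010100 (468)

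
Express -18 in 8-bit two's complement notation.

1. Binary of +18:  00010010
2. Invert bits:     11101101
3. Add 1:           11101110

Answer: 11101110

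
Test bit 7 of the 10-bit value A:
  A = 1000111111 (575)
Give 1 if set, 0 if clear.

Bit 7 is the 8th from the right.
  1000111111
    ^
That bit is 0.

Answer: 0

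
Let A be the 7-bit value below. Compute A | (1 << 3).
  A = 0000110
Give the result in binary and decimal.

Mask = 1 << 3 = 0001000
Bit 3 of A is 0, so OR-ing with the mask flips it to 1.
  0000110
| 0001000
---------
  0001110

Answer: 0001110 (14)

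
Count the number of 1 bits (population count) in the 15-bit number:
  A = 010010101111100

010010101111100
1-bits at positions (from bit 0 = LSB): 2, 3, 4, 5, 6, 8, 10, 13
Count = 8

Answer: 8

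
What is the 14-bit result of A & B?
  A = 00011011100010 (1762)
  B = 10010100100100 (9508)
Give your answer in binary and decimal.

Apply & to each column (1 only where both bits are 1):
  00011011100010
& 10010100100100
----------------
  00010000100000

Answer: 00010000100000 (1056)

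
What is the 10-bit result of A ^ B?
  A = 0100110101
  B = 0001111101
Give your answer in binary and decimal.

Apply ^ to each column (1 where bits differ):
  0100110101
^ 0001111101
------------
  0101001000

Answer: 0101001000 (328)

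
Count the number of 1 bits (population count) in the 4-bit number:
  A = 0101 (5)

0101
1-bits at positions (from bit 0 = LSB): 0, 2
Count = 2

Answer: 2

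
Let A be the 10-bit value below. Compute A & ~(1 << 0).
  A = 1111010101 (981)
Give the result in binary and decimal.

Mask = ~(1 << 0) = 1111111110
Bit 0 of A is 1, so AND-ing with the mask clears it to 0.
  1111010101
& 1111111110
------------
  1111010100

Answer: 1111010100 (980)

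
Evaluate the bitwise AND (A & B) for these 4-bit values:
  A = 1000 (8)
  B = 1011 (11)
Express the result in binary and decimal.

Apply & to each column (1 only where both bits are 1):
  1000
& 1011
------
  1000

Answer: 1000 (8)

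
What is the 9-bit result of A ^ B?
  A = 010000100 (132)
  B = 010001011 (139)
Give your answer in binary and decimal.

Apply ^ to each column (1 where bits differ):
  010000100
^ 010001011
-----------
  000001111

Answer: 000001111 (15)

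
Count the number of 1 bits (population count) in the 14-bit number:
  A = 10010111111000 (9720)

10010111111000
1-bits at positions (from bit 0 = LSB): 3, 4, 5, 6, 7, 8, 10, 13
Count = 8

Answer: 8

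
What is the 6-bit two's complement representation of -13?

1. Binary of +13:  001101
2. Invert bits:     110010
3. Add 1:           110011

Answer: 110011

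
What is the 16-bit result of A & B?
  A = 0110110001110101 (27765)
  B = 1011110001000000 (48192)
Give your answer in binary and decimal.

Apply & to each column (1 only where both bits are 1):
  0110110001110101
& 1011110001000000
------------------
  0010110001000000

Answer: 0010110001000000 (11328)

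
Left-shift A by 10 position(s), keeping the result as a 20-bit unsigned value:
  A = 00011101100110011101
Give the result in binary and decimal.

Shift left by 10: drop the top 10 bit(s), append 10 zero(s) on the right.
  00011101100110011101  ->  discard [0001110110], keep [0110011101], append 0000000000
= 01100111010000000000

Answer: 01100111010000000000 (422912)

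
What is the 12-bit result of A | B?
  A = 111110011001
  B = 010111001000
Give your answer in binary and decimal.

Apply | to each column (1 where either bit is 1):
  111110011001
| 010111001000
--------------
  111111011001

Answer: 111111011001 (4057)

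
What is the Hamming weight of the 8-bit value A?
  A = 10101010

10101010
1-bits at positions (from bit 0 = LSB): 1, 3, 5, 7
Count = 4

Answer: 4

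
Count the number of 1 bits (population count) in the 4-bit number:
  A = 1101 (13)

1101
1-bits at positions (from bit 0 = LSB): 0, 2, 3
Count = 3

Answer: 3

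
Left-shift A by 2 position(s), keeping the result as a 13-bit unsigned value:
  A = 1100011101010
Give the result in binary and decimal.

Shift left by 2: drop the top 2 bit(s), append 2 zero(s) on the right.
  1100011101010  ->  discard [11], keep [00011101010], append 00
= 0001110101000

Answer: 0001110101000 (936)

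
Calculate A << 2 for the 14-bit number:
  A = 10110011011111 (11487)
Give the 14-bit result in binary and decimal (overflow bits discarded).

Shift left by 2: drop the top 2 bit(s), append 2 zero(s) on the right.
  10110011011111  ->  discard [10], keep [110011011111], append 00
= 11001101111100

Answer: 11001101111100 (13180)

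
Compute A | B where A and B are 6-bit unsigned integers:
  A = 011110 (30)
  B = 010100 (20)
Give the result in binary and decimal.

Apply | to each column (1 where either bit is 1):
  011110
| 010100
--------
  011110

Answer: 011110 (30)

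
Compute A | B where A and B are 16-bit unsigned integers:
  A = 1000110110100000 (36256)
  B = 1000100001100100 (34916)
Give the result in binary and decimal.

Apply | to each column (1 where either bit is 1):
  1000110110100000
| 1000100001100100
------------------
  1000110111100100

Answer: 1000110111100100 (36324)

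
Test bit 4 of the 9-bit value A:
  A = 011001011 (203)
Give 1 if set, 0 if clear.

Bit 4 is the 5th from the right.
  011001011
      ^
That bit is 0.

Answer: 0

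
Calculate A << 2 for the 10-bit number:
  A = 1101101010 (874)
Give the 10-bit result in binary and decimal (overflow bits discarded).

Shift left by 2: drop the top 2 bit(s), append 2 zero(s) on the right.
  1101101010  ->  discard [11], keep [01101010], append 00
= 0110101000

Answer: 0110101000 (424)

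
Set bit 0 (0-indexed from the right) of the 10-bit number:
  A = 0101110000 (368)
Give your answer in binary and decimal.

Mask = 1 << 0 = 0000000001
Bit 0 of A is 0, so OR-ing with the mask flips it to 1.
  0101110000
| 0000000001
------------
  0101110001

Answer: 0101110001 (369)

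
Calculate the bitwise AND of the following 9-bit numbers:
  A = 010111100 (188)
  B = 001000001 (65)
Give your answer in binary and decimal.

Apply & to each column (1 only where both bits are 1):
  010111100
& 001000001
-----------
  000000000

Answer: 000000000 (0)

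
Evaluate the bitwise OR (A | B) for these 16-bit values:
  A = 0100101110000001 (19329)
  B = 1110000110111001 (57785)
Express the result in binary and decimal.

Apply | to each column (1 where either bit is 1):
  0100101110000001
| 1110000110111001
------------------
  1110101110111001

Answer: 1110101110111001 (60345)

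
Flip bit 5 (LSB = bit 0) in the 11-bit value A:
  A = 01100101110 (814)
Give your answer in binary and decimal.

Mask = 1 << 5 = 00000100000
Bit 5 of A is 1; XOR with the mask flips it to 0.
  01100101110
^ 00000100000
-------------
  01100001110

Answer: 01100001110 (782)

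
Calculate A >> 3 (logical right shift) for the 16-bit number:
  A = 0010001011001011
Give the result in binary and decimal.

Logical shift right by 3: drop the bottom 3 bit(s), prepend 3 zero(s) on the left.
  0010001011001011  ->  keep [0010001011001], discard [011], prepend 000
= 0000010001011001

Answer: 0000010001011001 (1113)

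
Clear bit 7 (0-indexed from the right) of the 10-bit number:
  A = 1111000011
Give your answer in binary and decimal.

Mask = ~(1 << 7) = 1101111111
Bit 7 of A is 1, so AND-ing with the mask clears it to 0.
  1111000011
& 1101111111
------------
  1101000011

Answer: 1101000011 (835)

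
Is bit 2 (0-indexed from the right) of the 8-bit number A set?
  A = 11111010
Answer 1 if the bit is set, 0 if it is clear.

Bit 2 is the 3rd from the right.
  11111010
       ^
That bit is 0.

Answer: 0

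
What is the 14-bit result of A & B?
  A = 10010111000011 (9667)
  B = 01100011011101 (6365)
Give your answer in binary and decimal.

Apply & to each column (1 only where both bits are 1):
  10010111000011
& 01100011011101
----------------
  00000011000001

Answer: 00000011000001 (193)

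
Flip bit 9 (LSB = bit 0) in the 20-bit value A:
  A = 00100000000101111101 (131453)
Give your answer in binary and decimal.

Mask = 1 << 9 = 00000000001000000000
Bit 9 of A is 0; XOR with the mask flips it to 1.
  00100000000101111101
^ 00000000001000000000
----------------------
  00100000001101111101

Answer: 00100000001101111101 (131965)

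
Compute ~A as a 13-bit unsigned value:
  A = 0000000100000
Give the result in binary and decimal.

Flip each bit (0->1, 1->0):
  0000000100000
  1111111011111

Answer: 1111111011111 (8159)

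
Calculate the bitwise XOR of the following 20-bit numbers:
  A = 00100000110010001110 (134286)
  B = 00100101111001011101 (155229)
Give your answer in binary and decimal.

Apply ^ to each column (1 where bits differ):
  00100000110010001110
^ 00100101111001011101
----------------------
  00000101001011010011

Answer: 00000101001011010011 (21203)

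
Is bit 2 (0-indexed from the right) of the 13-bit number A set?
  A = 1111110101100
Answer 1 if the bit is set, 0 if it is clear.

Bit 2 is the 3rd from the right.
  1111110101100
            ^
That bit is 1.

Answer: 1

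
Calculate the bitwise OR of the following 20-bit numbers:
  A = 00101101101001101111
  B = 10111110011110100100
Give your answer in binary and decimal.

Apply | to each column (1 where either bit is 1):
  00101101101001101111
| 10111110011110100100
----------------------
  10111111111111101111

Answer: 10111111111111101111 (786415)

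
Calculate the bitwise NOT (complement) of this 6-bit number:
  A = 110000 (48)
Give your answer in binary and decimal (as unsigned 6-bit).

Flip each bit (0->1, 1->0):
  110000
  001111

Answer: 001111 (15)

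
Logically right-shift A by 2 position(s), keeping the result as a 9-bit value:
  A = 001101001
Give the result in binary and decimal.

Logical shift right by 2: drop the bottom 2 bit(s), prepend 2 zero(s) on the left.
  001101001  ->  keep [0011010], discard [01], prepend 00
= 000011010

Answer: 000011010 (26)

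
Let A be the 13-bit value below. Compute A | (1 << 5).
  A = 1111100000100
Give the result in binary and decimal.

Mask = 1 << 5 = 0000000100000
Bit 5 of A is 0, so OR-ing with the mask flips it to 1.
  1111100000100
| 0000000100000
---------------
  1111100100100

Answer: 1111100100100 (7972)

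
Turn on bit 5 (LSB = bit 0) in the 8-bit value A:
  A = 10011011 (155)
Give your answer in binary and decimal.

Mask = 1 << 5 = 00100000
Bit 5 of A is 0, so OR-ing with the mask flips it to 1.
  10011011
| 00100000
----------
  10111011

Answer: 10111011 (187)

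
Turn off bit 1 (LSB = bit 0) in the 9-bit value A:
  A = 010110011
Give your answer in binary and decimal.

Mask = ~(1 << 1) = 111111101
Bit 1 of A is 1, so AND-ing with the mask clears it to 0.
  010110011
& 111111101
-----------
  010110001

Answer: 010110001 (177)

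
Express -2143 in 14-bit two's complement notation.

1. Binary of +2143:  00100001011111
2. Invert bits:     11011110100000
3. Add 1:           11011110100001

Answer: 11011110100001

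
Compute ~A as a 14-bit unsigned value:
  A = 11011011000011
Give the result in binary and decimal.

Flip each bit (0->1, 1->0):
  11011011000011
  00100100111100

Answer: 00100100111100 (2364)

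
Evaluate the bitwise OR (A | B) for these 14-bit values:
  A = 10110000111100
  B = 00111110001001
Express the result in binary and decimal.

Apply | to each column (1 where either bit is 1):
  10110000111100
| 00111110001001
----------------
  10111110111101

Answer: 10111110111101 (12221)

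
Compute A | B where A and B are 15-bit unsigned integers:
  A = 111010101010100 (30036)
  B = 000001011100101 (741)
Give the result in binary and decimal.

Apply | to each column (1 where either bit is 1):
  111010101010100
| 000001011100101
-----------------
  111011111110101

Answer: 111011111110101 (30709)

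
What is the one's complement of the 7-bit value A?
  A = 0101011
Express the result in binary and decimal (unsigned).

Flip each bit (0->1, 1->0):
  0101011
  1010100

Answer: 1010100 (84)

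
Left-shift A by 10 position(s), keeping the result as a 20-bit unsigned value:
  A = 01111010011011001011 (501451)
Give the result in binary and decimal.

Shift left by 10: drop the top 10 bit(s), append 10 zero(s) on the right.
  01111010011011001011  ->  discard [0111101001], keep [1011001011], append 0000000000
= 10110010110000000000

Answer: 10110010110000000000 (732160)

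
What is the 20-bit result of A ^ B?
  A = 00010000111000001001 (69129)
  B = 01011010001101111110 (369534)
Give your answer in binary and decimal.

Apply ^ to each column (1 where bits differ):
  00010000111000001001
^ 01011010001101111110
----------------------
  01001010110101110111

Answer: 01001010110101110111 (306551)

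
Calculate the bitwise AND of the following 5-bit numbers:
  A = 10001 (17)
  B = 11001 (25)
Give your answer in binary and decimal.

Apply & to each column (1 only where both bits are 1):
  10001
& 11001
-------
  10001

Answer: 10001 (17)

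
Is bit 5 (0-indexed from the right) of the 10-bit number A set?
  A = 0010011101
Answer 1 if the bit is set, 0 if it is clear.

Bit 5 is the 6th from the right.
  0010011101
      ^
That bit is 0.

Answer: 0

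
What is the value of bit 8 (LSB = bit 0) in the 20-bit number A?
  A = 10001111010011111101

Bit 8 is the 9th from the right.
  10001111010011111101
             ^
That bit is 0.

Answer: 0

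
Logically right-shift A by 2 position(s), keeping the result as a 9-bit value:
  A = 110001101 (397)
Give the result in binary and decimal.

Logical shift right by 2: drop the bottom 2 bit(s), prepend 2 zero(s) on the left.
  110001101  ->  keep [1100011], discard [01], prepend 00
= 001100011

Answer: 001100011 (99)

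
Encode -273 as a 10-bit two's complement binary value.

1. Binary of +273:  0100010001
2. Invert bits:     1011101110
3. Add 1:           1011101111

Answer: 1011101111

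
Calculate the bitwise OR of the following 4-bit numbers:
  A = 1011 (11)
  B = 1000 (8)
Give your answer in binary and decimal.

Apply | to each column (1 where either bit is 1):
  1011
| 1000
------
  1011

Answer: 1011 (11)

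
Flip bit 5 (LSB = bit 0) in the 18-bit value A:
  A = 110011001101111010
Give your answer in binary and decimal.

Mask = 1 << 5 = 000000000000100000
Bit 5 of A is 1; XOR with the mask flips it to 0.
  110011001101111010
^ 000000000000100000
--------------------
  110011001101011010

Answer: 110011001101011010 (209754)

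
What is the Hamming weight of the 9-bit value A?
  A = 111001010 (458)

111001010
1-bits at positions (from bit 0 = LSB): 1, 3, 6, 7, 8
Count = 5

Answer: 5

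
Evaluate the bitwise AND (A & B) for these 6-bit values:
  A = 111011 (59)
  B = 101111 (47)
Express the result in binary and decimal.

Apply & to each column (1 only where both bits are 1):
  111011
& 101111
--------
  101011

Answer: 101011 (43)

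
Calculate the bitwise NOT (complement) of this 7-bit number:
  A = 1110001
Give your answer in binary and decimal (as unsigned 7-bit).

Flip each bit (0->1, 1->0):
  1110001
  0001110

Answer: 0001110 (14)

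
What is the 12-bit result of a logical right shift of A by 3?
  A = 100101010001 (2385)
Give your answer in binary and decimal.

Logical shift right by 3: drop the bottom 3 bit(s), prepend 3 zero(s) on the left.
  100101010001  ->  keep [100101010], discard [001], prepend 000
= 000100101010

Answer: 000100101010 (298)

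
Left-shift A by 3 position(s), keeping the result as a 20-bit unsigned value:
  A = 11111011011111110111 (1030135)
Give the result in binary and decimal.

Shift left by 3: drop the top 3 bit(s), append 3 zero(s) on the right.
  11111011011111110111  ->  discard [111], keep [11011011111110111], append 000
= 11011011111110111000

Answer: 11011011111110111000 (901048)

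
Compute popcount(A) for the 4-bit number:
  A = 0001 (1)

0001
1-bits at positions (from bit 0 = LSB): 0
Count = 1

Answer: 1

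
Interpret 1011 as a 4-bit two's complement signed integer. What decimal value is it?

MSB is 1, so the value is negative. Find the magnitude:
1. Invert bits:  0100
2. Add 1:        0101  = 5
3. Apply sign:   -5

Answer: -5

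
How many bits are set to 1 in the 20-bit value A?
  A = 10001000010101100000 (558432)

10001000010101100000
1-bits at positions (from bit 0 = LSB): 5, 6, 8, 10, 15, 19
Count = 6

Answer: 6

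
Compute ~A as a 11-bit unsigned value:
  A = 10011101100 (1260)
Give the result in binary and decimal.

Flip each bit (0->1, 1->0):
  10011101100
  01100010011

Answer: 01100010011 (787)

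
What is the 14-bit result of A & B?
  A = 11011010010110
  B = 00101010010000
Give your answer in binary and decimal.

Apply & to each column (1 only where both bits are 1):
  11011010010110
& 00101010010000
----------------
  00001010010000

Answer: 00001010010000 (656)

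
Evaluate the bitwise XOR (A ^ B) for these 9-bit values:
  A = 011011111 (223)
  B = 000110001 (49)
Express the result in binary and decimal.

Apply ^ to each column (1 where bits differ):
  011011111
^ 000110001
-----------
  011101110

Answer: 011101110 (238)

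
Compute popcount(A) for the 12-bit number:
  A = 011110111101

011110111101
1-bits at positions (from bit 0 = LSB): 0, 2, 3, 4, 5, 7, 8, 9, 10
Count = 9

Answer: 9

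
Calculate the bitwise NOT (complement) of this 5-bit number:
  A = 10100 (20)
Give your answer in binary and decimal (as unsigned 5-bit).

Flip each bit (0->1, 1->0):
  10100
  01011

Answer: 01011 (11)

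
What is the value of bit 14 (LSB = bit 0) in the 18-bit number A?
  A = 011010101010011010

Bit 14 is the 15th from the right.
  011010101010011010
     ^
That bit is 0.

Answer: 0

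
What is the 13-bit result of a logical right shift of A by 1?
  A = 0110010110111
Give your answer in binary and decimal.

Logical shift right by 1: drop the bottom 1 bit(s), prepend 1 zero(s) on the left.
  0110010110111  ->  keep [011001011011], discard [1], prepend 0
= 0011001011011

Answer: 0011001011011 (1627)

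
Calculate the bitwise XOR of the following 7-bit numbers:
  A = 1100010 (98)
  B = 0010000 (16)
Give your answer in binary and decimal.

Apply ^ to each column (1 where bits differ):
  1100010
^ 0010000
---------
  1110010

Answer: 1110010 (114)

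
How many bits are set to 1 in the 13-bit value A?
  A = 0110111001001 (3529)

0110111001001
1-bits at positions (from bit 0 = LSB): 0, 3, 6, 7, 8, 10, 11
Count = 7

Answer: 7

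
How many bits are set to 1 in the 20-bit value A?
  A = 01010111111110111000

01010111111110111000
1-bits at positions (from bit 0 = LSB): 3, 4, 5, 7, 8, 9, 10, 11, 12, 13, 14, 16, 18
Count = 13

Answer: 13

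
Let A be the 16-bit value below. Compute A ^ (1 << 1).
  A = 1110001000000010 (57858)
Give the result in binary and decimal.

Mask = 1 << 1 = 0000000000000010
Bit 1 of A is 1; XOR with the mask flips it to 0.
  1110001000000010
^ 0000000000000010
------------------
  1110001000000000

Answer: 1110001000000000 (57856)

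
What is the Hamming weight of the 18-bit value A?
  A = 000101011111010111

000101011111010111
1-bits at positions (from bit 0 = LSB): 0, 1, 2, 4, 6, 7, 8, 9, 10, 12, 14
Count = 11

Answer: 11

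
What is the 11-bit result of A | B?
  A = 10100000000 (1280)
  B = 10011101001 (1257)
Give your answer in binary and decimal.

Apply | to each column (1 where either bit is 1):
  10100000000
| 10011101001
-------------
  10111101001

Answer: 10111101001 (1513)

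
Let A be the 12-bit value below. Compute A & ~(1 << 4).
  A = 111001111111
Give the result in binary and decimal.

Mask = ~(1 << 4) = 111111101111
Bit 4 of A is 1, so AND-ing with the mask clears it to 0.
  111001111111
& 111111101111
--------------
  111001101111

Answer: 111001101111 (3695)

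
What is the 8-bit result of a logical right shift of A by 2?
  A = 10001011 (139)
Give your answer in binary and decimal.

Logical shift right by 2: drop the bottom 2 bit(s), prepend 2 zero(s) on the left.
  10001011  ->  keep [100010], discard [11], prepend 00
= 00100010

Answer: 00100010 (34)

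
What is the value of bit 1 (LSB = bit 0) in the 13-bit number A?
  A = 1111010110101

Bit 1 is the 2nd from the right.
  1111010110101
             ^
That bit is 0.

Answer: 0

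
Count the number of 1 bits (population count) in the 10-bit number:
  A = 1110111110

1110111110
1-bits at positions (from bit 0 = LSB): 1, 2, 3, 4, 5, 7, 8, 9
Count = 8

Answer: 8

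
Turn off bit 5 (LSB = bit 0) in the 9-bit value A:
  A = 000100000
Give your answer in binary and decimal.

Mask = ~(1 << 5) = 111011111
Bit 5 of A is 1, so AND-ing with the mask clears it to 0.
  000100000
& 111011111
-----------
  000000000

Answer: 000000000 (0)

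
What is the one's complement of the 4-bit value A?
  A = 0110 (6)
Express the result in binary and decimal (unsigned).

Flip each bit (0->1, 1->0):
  0110
  1001

Answer: 1001 (9)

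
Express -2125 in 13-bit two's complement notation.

1. Binary of +2125:  0100001001101
2. Invert bits:     1011110110010
3. Add 1:           1011110110011

Answer: 1011110110011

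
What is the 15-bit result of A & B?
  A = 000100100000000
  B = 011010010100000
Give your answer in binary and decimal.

Apply & to each column (1 only where both bits are 1):
  000100100000000
& 011010010100000
-----------------
  000000000000000

Answer: 000000000000000 (0)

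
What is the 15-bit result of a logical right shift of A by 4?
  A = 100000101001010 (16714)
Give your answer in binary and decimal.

Logical shift right by 4: drop the bottom 4 bit(s), prepend 4 zero(s) on the left.
  100000101001010  ->  keep [10000010100], discard [1010], prepend 0000
= 000010000010100

Answer: 000010000010100 (1044)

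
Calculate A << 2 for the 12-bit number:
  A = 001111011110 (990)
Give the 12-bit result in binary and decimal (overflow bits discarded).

Shift left by 2: drop the top 2 bit(s), append 2 zero(s) on the right.
  001111011110  ->  discard [00], keep [1111011110], append 00
= 111101111000

Answer: 111101111000 (3960)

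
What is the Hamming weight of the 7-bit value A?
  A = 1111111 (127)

1111111
1-bits at positions (from bit 0 = LSB): 0, 1, 2, 3, 4, 5, 6
Count = 7

Answer: 7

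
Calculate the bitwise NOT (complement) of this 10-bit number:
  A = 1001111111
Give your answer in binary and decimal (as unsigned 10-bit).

Flip each bit (0->1, 1->0):
  1001111111
  0110000000

Answer: 0110000000 (384)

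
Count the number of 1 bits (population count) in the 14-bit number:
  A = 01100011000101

01100011000101
1-bits at positions (from bit 0 = LSB): 0, 2, 6, 7, 11, 12
Count = 6

Answer: 6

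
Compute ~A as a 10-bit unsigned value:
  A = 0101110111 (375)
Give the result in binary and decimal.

Flip each bit (0->1, 1->0):
  0101110111
  1010001000

Answer: 1010001000 (648)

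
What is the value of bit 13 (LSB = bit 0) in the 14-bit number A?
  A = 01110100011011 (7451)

Bit 13 is the 14th from the right.
  01110100011011
  ^
That bit is 0.

Answer: 0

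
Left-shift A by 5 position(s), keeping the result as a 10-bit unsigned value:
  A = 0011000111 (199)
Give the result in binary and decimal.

Shift left by 5: drop the top 5 bit(s), append 5 zero(s) on the right.
  0011000111  ->  discard [00110], keep [00111], append 00000
= 0011100000

Answer: 0011100000 (224)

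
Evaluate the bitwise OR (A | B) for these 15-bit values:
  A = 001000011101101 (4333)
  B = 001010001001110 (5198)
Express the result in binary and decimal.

Apply | to each column (1 where either bit is 1):
  001000011101101
| 001010001001110
-----------------
  001010011101111

Answer: 001010011101111 (5359)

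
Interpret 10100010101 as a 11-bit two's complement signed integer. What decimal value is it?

MSB is 1, so the value is negative. Find the magnitude:
1. Invert bits:  01011101010
2. Add 1:        01011101011  = 747
3. Apply sign:   -747

Answer: -747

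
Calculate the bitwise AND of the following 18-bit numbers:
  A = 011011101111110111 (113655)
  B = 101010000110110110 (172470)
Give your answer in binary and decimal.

Apply & to each column (1 only where both bits are 1):
  011011101111110111
& 101010000110110110
--------------------
  001010000110110110

Answer: 001010000110110110 (41398)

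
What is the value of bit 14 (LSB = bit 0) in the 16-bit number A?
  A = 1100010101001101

Bit 14 is the 15th from the right.
  1100010101001101
   ^
That bit is 1.

Answer: 1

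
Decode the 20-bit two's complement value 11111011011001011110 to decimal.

MSB is 1, so the value is negative. Find the magnitude:
1. Invert bits:  00000100100110100001
2. Add 1:        00000100100110100010  = 18850
3. Apply sign:   -18850

Answer: -18850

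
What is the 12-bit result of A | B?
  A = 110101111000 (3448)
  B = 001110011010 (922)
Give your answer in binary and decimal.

Apply | to each column (1 where either bit is 1):
  110101111000
| 001110011010
--------------
  111111111010

Answer: 111111111010 (4090)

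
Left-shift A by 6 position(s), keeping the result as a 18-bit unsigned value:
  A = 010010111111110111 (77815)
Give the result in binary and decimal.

Shift left by 6: drop the top 6 bit(s), append 6 zero(s) on the right.
  010010111111110111  ->  discard [010010], keep [111111110111], append 000000
= 111111110111000000

Answer: 111111110111000000 (261568)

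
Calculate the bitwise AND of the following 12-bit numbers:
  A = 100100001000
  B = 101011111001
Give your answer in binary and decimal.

Apply & to each column (1 only where both bits are 1):
  100100001000
& 101011111001
--------------
  100000001000

Answer: 100000001000 (2056)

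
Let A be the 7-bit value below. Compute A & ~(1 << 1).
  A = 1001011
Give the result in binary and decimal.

Mask = ~(1 << 1) = 1111101
Bit 1 of A is 1, so AND-ing with the mask clears it to 0.
  1001011
& 1111101
---------
  1001001

Answer: 1001001 (73)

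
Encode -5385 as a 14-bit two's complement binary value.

1. Binary of +5385:  01010100001001
2. Invert bits:     10101011110110
3. Add 1:           10101011110111

Answer: 10101011110111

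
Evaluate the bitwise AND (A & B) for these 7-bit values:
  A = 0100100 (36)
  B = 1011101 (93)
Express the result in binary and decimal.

Apply & to each column (1 only where both bits are 1):
  0100100
& 1011101
---------
  0000100

Answer: 0000100 (4)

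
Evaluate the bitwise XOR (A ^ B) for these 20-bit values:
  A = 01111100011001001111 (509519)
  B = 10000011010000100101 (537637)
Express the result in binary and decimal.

Apply ^ to each column (1 where bits differ):
  01111100011001001111
^ 10000011010000100101
----------------------
  11111111001001101010

Answer: 11111111001001101010 (1045098)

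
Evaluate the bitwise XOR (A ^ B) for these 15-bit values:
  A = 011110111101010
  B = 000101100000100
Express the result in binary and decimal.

Apply ^ to each column (1 where bits differ):
  011110111101010
^ 000101100000100
-----------------
  011011011101110

Answer: 011011011101110 (14062)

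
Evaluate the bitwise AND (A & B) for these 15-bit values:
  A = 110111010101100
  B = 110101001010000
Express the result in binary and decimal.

Apply & to each column (1 only where both bits are 1):
  110111010101100
& 110101001010000
-----------------
  110101000000000

Answer: 110101000000000 (27136)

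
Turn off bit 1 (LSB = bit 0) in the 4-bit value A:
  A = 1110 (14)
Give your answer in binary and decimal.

Mask = ~(1 << 1) = 1101
Bit 1 of A is 1, so AND-ing with the mask clears it to 0.
  1110
& 1101
------
  1100

Answer: 1100 (12)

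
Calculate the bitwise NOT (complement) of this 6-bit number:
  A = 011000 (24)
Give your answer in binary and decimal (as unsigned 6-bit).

Flip each bit (0->1, 1->0):
  011000
  100111

Answer: 100111 (39)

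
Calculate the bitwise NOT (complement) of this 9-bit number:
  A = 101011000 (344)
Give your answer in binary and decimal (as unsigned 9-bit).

Flip each bit (0->1, 1->0):
  101011000
  010100111

Answer: 010100111 (167)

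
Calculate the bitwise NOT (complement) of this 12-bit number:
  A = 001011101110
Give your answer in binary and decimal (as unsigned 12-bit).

Flip each bit (0->1, 1->0):
  001011101110
  110100010001

Answer: 110100010001 (3345)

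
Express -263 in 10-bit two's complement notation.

1. Binary of +263:  0100000111
2. Invert bits:     1011111000
3. Add 1:           1011111001

Answer: 1011111001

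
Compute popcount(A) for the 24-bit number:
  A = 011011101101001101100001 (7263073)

011011101101001101100001
1-bits at positions (from bit 0 = LSB): 0, 5, 6, 8, 9, 12, 14, 15, 17, 18, 19, 21, 22
Count = 13

Answer: 13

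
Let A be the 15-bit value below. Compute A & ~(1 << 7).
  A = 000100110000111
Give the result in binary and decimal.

Mask = ~(1 << 7) = 111111101111111
Bit 7 of A is 1, so AND-ing with the mask clears it to 0.
  000100110000111
& 111111101111111
-----------------
  000100100000111

Answer: 000100100000111 (2311)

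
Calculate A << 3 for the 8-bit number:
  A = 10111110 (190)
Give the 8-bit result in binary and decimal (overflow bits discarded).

Shift left by 3: drop the top 3 bit(s), append 3 zero(s) on the right.
  10111110  ->  discard [101], keep [11110], append 000
= 11110000

Answer: 11110000 (240)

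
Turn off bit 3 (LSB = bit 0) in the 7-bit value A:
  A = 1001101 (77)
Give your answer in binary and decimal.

Mask = ~(1 << 3) = 1110111
Bit 3 of A is 1, so AND-ing with the mask clears it to 0.
  1001101
& 1110111
---------
  1000101

Answer: 1000101 (69)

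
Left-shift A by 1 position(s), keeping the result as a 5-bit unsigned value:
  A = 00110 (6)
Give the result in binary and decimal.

Shift left by 1: drop the top 1 bit(s), append 1 zero(s) on the right.
  00110  ->  discard [0], keep [0110], append 0
= 01100

Answer: 01100 (12)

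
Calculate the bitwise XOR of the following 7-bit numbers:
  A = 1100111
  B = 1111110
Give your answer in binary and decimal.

Apply ^ to each column (1 where bits differ):
  1100111
^ 1111110
---------
  0011001

Answer: 0011001 (25)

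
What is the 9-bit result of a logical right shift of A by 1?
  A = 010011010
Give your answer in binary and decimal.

Logical shift right by 1: drop the bottom 1 bit(s), prepend 1 zero(s) on the left.
  010011010  ->  keep [01001101], discard [0], prepend 0
= 001001101

Answer: 001001101 (77)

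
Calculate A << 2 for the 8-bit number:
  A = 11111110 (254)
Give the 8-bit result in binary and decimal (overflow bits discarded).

Shift left by 2: drop the top 2 bit(s), append 2 zero(s) on the right.
  11111110  ->  discard [11], keep [111110], append 00
= 11111000

Answer: 11111000 (248)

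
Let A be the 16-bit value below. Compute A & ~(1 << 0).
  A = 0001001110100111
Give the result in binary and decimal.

Mask = ~(1 << 0) = 1111111111111110
Bit 0 of A is 1, so AND-ing with the mask clears it to 0.
  0001001110100111
& 1111111111111110
------------------
  0001001110100110

Answer: 0001001110100110 (5030)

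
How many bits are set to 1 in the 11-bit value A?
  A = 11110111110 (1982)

11110111110
1-bits at positions (from bit 0 = LSB): 1, 2, 3, 4, 5, 7, 8, 9, 10
Count = 9

Answer: 9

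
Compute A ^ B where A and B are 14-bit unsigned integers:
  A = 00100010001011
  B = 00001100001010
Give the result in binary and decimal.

Apply ^ to each column (1 where bits differ):
  00100010001011
^ 00001100001010
----------------
  00101110000001

Answer: 00101110000001 (2945)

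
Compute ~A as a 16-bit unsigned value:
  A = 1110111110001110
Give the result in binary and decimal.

Flip each bit (0->1, 1->0):
  1110111110001110
  0001000001110001

Answer: 0001000001110001 (4209)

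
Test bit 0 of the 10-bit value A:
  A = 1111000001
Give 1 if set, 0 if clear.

Bit 0 is the 1st from the right.
  1111000001
           ^
That bit is 1.

Answer: 1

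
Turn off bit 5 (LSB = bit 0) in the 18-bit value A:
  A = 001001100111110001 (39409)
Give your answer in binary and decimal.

Mask = ~(1 << 5) = 111111111111011111
Bit 5 of A is 1, so AND-ing with the mask clears it to 0.
  001001100111110001
& 111111111111011111
--------------------
  001001100111010001

Answer: 001001100111010001 (39377)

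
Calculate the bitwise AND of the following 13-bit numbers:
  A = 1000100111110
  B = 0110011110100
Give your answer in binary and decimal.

Apply & to each column (1 only where both bits are 1):
  1000100111110
& 0110011110100
---------------
  0000000110100

Answer: 0000000110100 (52)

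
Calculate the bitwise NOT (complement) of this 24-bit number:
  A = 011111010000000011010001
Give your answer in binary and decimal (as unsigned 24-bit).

Flip each bit (0->1, 1->0):
  011111010000000011010001
  100000101111111100101110

Answer: 100000101111111100101110 (8585006)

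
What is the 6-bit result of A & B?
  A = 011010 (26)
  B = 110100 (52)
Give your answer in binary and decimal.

Apply & to each column (1 only where both bits are 1):
  011010
& 110100
--------
  010000

Answer: 010000 (16)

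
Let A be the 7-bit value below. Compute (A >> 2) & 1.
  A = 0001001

Bit 2 is the 3rd from the right.
  0001001
      ^
That bit is 0.

Answer: 0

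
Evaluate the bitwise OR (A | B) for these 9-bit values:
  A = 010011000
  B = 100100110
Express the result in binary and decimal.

Apply | to each column (1 where either bit is 1):
  010011000
| 100100110
-----------
  110111110

Answer: 110111110 (446)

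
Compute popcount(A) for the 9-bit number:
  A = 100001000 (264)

100001000
1-bits at positions (from bit 0 = LSB): 3, 8
Count = 2

Answer: 2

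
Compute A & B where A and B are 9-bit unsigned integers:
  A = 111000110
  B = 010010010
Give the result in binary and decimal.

Apply & to each column (1 only where both bits are 1):
  111000110
& 010010010
-----------
  010000010

Answer: 010000010 (130)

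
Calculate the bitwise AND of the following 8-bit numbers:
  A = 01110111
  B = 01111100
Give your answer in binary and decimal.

Apply & to each column (1 only where both bits are 1):
  01110111
& 01111100
----------
  01110100

Answer: 01110100 (116)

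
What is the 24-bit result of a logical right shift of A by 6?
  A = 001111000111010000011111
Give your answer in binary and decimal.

Logical shift right by 6: drop the bottom 6 bit(s), prepend 6 zero(s) on the left.
  001111000111010000011111  ->  keep [001111000111010000], discard [011111], prepend 000000
= 000000001111000111010000

Answer: 000000001111000111010000 (61904)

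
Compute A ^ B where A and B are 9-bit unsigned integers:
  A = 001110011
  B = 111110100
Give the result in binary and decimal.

Apply ^ to each column (1 where bits differ):
  001110011
^ 111110100
-----------
  110000111

Answer: 110000111 (391)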